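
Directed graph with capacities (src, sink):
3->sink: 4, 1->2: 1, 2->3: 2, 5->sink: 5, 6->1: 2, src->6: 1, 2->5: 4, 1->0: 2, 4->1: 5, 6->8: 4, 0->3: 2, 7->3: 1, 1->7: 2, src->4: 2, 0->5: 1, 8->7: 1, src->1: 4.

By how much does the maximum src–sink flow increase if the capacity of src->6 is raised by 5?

Original max flow = 4.
Edge src->6 does not cross the min cut (source side {1, 4, 6, 7, 8, src}), so extra capacity there cannot help.
New max flow = 4. Increase = 0.

0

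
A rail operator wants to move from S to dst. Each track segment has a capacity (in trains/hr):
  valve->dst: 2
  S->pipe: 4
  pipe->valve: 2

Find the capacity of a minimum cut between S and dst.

Max flow = 2 (via 1 augmenting path).
In the residual at optimum, the set reachable from S is {S, pipe}.
Cut edges: pipe->valve (cap 2). Sum = 2.

2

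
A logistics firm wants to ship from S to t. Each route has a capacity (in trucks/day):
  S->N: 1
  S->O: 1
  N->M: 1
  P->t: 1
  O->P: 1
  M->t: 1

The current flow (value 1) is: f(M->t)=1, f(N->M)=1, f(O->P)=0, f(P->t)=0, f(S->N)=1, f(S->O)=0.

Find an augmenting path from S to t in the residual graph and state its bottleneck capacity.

Residual along S->O->P->t: S->O: 1, O->P: 1, P->t: 1.
Bottleneck = min = 1.

S->O->P->t, bottleneck 1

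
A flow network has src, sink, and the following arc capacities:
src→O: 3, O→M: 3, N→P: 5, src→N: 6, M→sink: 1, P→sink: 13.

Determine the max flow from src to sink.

Augment src→O→M→sink: bottleneck 1. Total 1.
Augment src→N→P→sink: bottleneck 5. Total 6.
No augmenting path remains in the residual graph.

6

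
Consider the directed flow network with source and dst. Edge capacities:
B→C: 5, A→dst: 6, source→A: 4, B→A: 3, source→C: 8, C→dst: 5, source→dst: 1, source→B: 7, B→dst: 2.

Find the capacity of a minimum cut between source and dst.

Max flow = 14 (via 5 augmenting paths).
In the residual at optimum, the set reachable from source is {A, B, C, source}.
Cut edges: source→dst (cap 1), B→dst (cap 2), C→dst (cap 5), A→dst (cap 6). Sum = 14.

14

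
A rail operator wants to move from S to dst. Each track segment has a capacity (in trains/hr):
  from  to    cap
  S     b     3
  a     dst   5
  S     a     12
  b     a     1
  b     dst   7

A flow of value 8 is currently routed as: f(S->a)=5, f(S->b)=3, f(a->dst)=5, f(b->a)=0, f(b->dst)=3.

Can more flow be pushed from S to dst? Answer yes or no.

Residual reachable from S: {S, a}; dst is not reachable.
Saturated cut: S->b, a->dst with total capacity 8 = current flow value. Flow is maximum.

No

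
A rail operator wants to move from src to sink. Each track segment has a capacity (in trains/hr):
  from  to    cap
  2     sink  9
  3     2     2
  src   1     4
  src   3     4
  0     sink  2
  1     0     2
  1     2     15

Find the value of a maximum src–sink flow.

6

Augment src→3→2→sink: bottleneck 2. Total 2.
Augment src→1→2→sink: bottleneck 4. Total 6.
No augmenting path remains in the residual graph.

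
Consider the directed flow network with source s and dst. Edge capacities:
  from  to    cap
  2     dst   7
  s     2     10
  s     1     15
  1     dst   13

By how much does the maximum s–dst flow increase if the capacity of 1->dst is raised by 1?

Original max flow = 20.
After raising cap(1->dst), augmenting paths through that edge carry 1 more unit.
New max flow = 21. Increase = 1.

1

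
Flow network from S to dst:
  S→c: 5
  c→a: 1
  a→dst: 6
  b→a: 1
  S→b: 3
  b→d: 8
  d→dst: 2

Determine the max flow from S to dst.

4

Augment S→b→d→dst: bottleneck 2. Total 2.
Augment S→b→a→dst: bottleneck 1. Total 3.
Augment S→c→a→dst: bottleneck 1. Total 4.
No augmenting path remains in the residual graph.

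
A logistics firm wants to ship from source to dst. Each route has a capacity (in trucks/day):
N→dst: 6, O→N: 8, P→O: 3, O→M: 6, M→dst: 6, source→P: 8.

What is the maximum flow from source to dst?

3

Augment source→P→O→M→dst: bottleneck 3. Total 3.
No augmenting path remains in the residual graph.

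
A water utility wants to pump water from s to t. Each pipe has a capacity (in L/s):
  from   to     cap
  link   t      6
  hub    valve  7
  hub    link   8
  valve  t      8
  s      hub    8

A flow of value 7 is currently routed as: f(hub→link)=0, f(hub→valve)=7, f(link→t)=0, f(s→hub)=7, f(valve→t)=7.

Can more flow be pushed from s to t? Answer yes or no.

Residual path s→hub→link→t has bottleneck 1 > 0.
Pushing 1 along it raises the flow to 8, so the given flow is not maximum.

Yes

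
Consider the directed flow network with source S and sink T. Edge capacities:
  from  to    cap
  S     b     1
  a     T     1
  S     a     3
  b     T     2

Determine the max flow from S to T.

2

Augment S→b→T: bottleneck 1. Total 1.
Augment S→a→T: bottleneck 1. Total 2.
No augmenting path remains in the residual graph.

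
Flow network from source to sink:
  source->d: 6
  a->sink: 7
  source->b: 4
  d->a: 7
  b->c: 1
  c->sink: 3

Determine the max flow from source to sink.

Augment source->b->c->sink: bottleneck 1. Total 1.
Augment source->d->a->sink: bottleneck 6. Total 7.
No augmenting path remains in the residual graph.

7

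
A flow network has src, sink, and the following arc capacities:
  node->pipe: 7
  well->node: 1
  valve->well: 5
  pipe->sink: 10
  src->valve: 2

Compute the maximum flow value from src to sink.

1

Augment src->valve->well->node->pipe->sink: bottleneck 1. Total 1.
No augmenting path remains in the residual graph.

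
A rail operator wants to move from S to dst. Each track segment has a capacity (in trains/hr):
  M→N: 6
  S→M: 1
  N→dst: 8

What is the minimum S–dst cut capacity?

Max flow = 1 (via 1 augmenting path).
In the residual at optimum, the set reachable from S is {S}.
Cut edges: S→M (cap 1). Sum = 1.

1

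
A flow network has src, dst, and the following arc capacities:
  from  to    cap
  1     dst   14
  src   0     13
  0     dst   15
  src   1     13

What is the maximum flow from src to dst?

Augment src->1->dst: bottleneck 13. Total 13.
Augment src->0->dst: bottleneck 13. Total 26.
No augmenting path remains in the residual graph.

26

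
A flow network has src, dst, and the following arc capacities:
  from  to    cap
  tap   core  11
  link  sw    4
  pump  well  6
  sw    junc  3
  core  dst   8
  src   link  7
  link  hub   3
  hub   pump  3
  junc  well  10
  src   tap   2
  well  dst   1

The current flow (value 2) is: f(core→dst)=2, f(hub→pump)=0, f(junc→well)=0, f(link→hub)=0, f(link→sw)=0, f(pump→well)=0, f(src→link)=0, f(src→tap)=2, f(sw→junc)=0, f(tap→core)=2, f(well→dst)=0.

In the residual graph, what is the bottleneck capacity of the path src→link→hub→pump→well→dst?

1

Residual capacities along the path: src→link: 7, link→hub: 3, hub→pump: 3, pump→well: 6, well→dst: 1.
Minimum is 1.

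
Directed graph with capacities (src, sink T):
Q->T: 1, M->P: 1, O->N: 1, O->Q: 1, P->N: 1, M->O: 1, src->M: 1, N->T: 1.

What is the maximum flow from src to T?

1

Augment src->M->P->N->T: bottleneck 1. Total 1.
No augmenting path remains in the residual graph.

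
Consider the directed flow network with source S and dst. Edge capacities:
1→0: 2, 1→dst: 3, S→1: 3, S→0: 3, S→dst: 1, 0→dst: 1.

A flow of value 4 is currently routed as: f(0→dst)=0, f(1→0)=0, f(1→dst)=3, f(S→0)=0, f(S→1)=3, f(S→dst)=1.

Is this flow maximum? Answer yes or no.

Residual path S→0→dst has bottleneck 1 > 0.
Pushing 1 along it raises the flow to 5, so the given flow is not maximum.

No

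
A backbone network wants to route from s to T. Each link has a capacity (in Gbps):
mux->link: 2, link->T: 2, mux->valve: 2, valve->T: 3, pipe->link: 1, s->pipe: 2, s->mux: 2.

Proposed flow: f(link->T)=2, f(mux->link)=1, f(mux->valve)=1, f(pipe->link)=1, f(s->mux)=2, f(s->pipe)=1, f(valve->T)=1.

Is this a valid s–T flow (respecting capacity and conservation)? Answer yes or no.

Yes

Every edge has 0 ≤ f(e) ≤ cap(e).
At each intermediate node, inflow equals outflow.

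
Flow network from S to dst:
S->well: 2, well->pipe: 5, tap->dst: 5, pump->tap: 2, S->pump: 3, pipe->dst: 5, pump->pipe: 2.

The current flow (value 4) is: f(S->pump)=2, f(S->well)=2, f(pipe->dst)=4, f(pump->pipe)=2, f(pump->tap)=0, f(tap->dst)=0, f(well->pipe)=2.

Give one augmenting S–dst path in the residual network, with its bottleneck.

Residual along S->pump->tap->dst: S->pump: 1, pump->tap: 2, tap->dst: 5.
Bottleneck = min = 1.

S->pump->tap->dst, bottleneck 1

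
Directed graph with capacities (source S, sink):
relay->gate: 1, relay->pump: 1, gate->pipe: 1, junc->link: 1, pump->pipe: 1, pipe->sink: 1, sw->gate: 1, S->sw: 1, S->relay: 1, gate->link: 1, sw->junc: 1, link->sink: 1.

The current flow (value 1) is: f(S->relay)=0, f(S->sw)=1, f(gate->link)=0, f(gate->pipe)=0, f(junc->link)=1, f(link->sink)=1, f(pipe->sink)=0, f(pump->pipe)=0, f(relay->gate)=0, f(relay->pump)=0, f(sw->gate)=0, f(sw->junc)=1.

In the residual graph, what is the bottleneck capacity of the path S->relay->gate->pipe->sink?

Residual capacities along the path: S->relay: 1, relay->gate: 1, gate->pipe: 1, pipe->sink: 1.
Minimum is 1.

1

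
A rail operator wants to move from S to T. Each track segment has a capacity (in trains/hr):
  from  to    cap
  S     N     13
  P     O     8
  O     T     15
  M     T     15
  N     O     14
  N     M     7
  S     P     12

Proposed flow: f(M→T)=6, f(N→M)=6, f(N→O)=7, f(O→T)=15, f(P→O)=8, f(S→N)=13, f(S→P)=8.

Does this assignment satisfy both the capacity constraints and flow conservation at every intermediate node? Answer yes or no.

Every edge has 0 ≤ f(e) ≤ cap(e).
At each intermediate node, inflow equals outflow.

Yes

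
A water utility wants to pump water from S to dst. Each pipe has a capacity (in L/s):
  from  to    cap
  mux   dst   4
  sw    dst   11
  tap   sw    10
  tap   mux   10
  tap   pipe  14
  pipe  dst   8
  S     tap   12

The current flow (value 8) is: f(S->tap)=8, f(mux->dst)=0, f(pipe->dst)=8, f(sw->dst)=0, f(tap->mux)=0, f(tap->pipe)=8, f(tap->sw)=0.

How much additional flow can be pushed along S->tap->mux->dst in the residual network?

4

Residual capacities along the path: S->tap: 4, tap->mux: 10, mux->dst: 4.
Minimum is 4.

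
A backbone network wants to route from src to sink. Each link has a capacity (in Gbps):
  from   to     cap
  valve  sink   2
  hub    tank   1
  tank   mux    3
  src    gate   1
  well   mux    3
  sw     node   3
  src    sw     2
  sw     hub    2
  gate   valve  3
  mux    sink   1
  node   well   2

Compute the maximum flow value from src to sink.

Augment src->gate->valve->sink: bottleneck 1. Total 1.
Augment src->sw->hub->tank->mux->sink: bottleneck 1. Total 2.
No augmenting path remains in the residual graph.

2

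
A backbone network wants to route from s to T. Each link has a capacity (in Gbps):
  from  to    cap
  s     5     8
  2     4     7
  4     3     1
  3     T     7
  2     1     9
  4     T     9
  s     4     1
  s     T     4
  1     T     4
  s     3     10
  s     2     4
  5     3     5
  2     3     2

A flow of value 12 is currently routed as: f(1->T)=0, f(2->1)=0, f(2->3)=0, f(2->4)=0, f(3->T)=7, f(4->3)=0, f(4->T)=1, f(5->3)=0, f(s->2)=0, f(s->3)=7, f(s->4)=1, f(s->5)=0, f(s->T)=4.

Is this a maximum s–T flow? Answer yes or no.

Residual path s->2->4->T has bottleneck 4 > 0.
Pushing 4 along it raises the flow to 16, so the given flow is not maximum.

No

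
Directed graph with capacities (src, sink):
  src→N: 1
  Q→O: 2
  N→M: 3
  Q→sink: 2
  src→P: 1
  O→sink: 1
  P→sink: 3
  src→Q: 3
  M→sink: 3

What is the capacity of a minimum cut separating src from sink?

5

Max flow = 5 (via 4 augmenting paths).
In the residual at optimum, the set reachable from src is {src}.
Cut edges: src→Q (cap 3), src→N (cap 1), src→P (cap 1). Sum = 5.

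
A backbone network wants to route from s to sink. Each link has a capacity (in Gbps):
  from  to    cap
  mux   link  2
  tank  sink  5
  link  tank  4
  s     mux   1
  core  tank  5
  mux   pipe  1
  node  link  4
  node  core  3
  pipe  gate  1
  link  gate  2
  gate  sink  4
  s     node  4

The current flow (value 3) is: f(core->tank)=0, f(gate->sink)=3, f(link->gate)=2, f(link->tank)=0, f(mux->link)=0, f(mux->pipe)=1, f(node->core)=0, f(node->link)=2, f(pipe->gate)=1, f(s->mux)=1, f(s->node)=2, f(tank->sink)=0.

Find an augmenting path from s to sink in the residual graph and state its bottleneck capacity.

Residual along s->node->link->tank->sink: s->node: 2, node->link: 2, link->tank: 4, tank->sink: 5.
Bottleneck = min = 2.

s->node->link->tank->sink, bottleneck 2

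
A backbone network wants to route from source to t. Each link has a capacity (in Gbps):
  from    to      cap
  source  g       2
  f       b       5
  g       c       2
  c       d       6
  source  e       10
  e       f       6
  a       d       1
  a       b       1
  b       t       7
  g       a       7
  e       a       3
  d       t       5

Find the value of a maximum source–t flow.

Augment source->g->c->d->t: bottleneck 2. Total 2.
Augment source->e->a->d->t: bottleneck 1. Total 3.
Augment source->e->a->b->t: bottleneck 1. Total 4.
Augment source->e->f->b->t: bottleneck 5. Total 9.
No augmenting path remains in the residual graph.

9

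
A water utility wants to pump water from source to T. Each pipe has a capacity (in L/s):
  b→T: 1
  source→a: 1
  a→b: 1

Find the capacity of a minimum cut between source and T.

1

Max flow = 1 (via 1 augmenting path).
In the residual at optimum, the set reachable from source is {source}.
Cut edges: source→a (cap 1). Sum = 1.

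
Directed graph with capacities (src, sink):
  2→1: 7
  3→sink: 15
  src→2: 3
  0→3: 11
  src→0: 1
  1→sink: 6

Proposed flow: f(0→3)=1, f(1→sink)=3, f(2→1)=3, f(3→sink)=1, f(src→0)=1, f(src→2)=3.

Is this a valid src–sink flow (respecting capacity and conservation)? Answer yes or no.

Yes

Every edge has 0 ≤ f(e) ≤ cap(e).
At each intermediate node, inflow equals outflow.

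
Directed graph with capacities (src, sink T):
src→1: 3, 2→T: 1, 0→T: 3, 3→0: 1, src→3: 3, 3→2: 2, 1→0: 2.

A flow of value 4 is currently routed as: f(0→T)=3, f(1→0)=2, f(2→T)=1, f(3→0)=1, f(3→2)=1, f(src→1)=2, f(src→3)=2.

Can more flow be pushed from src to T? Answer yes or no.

No

Residual reachable from src: {1, 2, 3, src}; T is not reachable.
Saturated cut: 3→0, 2→T, 1→0 with total capacity 4 = current flow value. Flow is maximum.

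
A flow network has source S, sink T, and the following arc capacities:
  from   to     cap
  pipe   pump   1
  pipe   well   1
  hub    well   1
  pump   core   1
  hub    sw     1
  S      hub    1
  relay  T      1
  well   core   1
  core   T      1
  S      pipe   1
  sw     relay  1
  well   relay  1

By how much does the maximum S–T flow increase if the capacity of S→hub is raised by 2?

0

Original max flow = 2.
Even with extra capacity on S→hub, another cut of capacity 2 remains binding.
New max flow = 2. Increase = 0.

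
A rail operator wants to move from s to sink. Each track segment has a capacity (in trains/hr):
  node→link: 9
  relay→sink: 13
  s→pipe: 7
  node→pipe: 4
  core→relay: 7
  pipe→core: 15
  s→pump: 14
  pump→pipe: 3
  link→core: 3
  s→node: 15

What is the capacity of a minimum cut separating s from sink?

7

Max flow = 7 (via 1 augmenting path).
In the residual at optimum, the set reachable from s is {core, link, node, pipe, pump, s}.
Cut edges: core→relay (cap 7). Sum = 7.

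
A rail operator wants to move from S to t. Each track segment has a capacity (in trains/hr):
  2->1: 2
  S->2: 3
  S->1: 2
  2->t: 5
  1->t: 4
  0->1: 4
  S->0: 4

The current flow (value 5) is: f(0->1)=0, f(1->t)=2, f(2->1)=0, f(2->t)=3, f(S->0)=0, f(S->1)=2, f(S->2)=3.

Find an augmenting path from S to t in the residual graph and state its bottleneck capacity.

S->0->1->t, bottleneck 2

Residual along S->0->1->t: S->0: 4, 0->1: 4, 1->t: 2.
Bottleneck = min = 2.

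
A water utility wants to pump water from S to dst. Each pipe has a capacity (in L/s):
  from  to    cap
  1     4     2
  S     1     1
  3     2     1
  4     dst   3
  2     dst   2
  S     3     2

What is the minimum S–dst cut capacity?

Max flow = 2 (via 2 augmenting paths).
In the residual at optimum, the set reachable from S is {3, S}.
Cut edges: 3->2 (cap 1), S->1 (cap 1). Sum = 2.

2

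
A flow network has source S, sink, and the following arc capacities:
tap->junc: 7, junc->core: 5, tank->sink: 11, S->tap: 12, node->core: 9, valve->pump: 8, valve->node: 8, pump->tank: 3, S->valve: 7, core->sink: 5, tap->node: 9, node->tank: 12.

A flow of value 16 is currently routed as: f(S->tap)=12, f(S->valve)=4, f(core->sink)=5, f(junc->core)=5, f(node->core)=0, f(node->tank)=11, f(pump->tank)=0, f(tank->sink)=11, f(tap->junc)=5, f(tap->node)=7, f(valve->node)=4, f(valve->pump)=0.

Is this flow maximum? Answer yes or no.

Residual reachable from S: {S, core, junc, node, pump, tank, tap, valve}; sink is not reachable.
Saturated cut: core->sink, tank->sink with total capacity 16 = current flow value. Flow is maximum.

Yes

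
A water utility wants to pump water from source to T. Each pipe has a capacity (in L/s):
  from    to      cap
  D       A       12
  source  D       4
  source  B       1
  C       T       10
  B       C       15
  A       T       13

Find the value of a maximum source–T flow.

5

Augment source->D->A->T: bottleneck 4. Total 4.
Augment source->B->C->T: bottleneck 1. Total 5.
No augmenting path remains in the residual graph.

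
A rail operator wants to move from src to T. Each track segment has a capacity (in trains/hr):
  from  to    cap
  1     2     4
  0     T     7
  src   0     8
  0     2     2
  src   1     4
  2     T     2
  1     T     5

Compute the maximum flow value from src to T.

Augment src->1->T: bottleneck 4. Total 4.
Augment src->0->T: bottleneck 7. Total 11.
Augment src->0->2->T: bottleneck 1. Total 12.
No augmenting path remains in the residual graph.

12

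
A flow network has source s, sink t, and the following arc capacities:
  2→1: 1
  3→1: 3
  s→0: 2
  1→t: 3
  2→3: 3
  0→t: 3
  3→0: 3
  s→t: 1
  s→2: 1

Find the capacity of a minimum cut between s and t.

4

Max flow = 4 (via 3 augmenting paths).
In the residual at optimum, the set reachable from s is {s}.
Cut edges: s→2 (cap 1), s→0 (cap 2), s→t (cap 1). Sum = 4.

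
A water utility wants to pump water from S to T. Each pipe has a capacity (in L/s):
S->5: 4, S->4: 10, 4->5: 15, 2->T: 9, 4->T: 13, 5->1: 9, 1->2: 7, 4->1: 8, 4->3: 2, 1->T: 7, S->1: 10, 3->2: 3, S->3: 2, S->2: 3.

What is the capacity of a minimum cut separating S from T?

Max flow = 26 (via 6 augmenting paths).
In the residual at optimum, the set reachable from S is {1, 2, 3, 5, S}.
Cut edges: S->4 (cap 10), 1->T (cap 7), 2->T (cap 9). Sum = 26.

26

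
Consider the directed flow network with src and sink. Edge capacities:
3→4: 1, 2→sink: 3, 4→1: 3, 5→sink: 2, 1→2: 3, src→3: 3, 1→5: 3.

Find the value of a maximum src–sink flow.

Augment src→3→4→1→5→sink: bottleneck 1. Total 1.
No augmenting path remains in the residual graph.

1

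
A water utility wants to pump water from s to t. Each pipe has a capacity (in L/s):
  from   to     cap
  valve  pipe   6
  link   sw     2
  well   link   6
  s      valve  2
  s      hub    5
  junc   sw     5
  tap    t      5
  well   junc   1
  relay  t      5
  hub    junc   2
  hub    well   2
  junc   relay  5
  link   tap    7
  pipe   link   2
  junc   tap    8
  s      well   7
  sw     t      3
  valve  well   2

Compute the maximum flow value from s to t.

Augment s->hub->junc->sw->t: bottleneck 2. Total 2.
Augment s->well->junc->sw->t: bottleneck 1. Total 3.
Augment s->well->link->tap->t: bottleneck 5. Total 8.
Augment s->well->link->sw->junc->relay->t: bottleneck 1. Total 9.
Augment s->valve->pipe->link->sw->junc->relay->t: bottleneck 1. Total 10.
No augmenting path remains in the residual graph.

10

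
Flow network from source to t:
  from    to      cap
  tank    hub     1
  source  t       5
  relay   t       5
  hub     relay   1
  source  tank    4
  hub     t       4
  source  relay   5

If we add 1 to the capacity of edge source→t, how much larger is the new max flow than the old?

1

Original max flow = 11.
After raising cap(source→t), augmenting paths through that edge carry 1 more unit.
New max flow = 12. Increase = 1.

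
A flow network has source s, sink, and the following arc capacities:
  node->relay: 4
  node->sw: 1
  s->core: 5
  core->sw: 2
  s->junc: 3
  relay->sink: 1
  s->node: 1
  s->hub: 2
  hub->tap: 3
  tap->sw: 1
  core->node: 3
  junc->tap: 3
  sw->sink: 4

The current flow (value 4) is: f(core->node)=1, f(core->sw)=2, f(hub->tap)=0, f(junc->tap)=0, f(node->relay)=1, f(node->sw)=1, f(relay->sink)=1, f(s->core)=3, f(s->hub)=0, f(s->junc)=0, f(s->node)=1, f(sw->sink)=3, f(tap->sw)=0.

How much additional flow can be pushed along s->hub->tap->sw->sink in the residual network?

1

Residual capacities along the path: s->hub: 2, hub->tap: 3, tap->sw: 1, sw->sink: 1.
Minimum is 1.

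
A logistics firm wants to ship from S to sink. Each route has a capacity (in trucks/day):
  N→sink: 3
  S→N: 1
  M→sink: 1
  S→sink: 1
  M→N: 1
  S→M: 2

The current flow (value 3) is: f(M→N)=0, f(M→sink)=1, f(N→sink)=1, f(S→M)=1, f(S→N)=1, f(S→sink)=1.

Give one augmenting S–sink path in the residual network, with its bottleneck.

S→M→N→sink, bottleneck 1

Residual along S→M→N→sink: S→M: 1, M→N: 1, N→sink: 2.
Bottleneck = min = 1.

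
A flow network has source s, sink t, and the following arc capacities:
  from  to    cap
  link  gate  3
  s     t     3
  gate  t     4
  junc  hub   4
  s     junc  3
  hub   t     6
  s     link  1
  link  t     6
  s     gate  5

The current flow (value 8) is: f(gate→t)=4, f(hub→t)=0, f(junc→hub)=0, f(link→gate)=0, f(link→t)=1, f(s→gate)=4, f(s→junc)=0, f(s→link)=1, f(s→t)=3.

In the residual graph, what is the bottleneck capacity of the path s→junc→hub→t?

3

Residual capacities along the path: s→junc: 3, junc→hub: 4, hub→t: 6.
Minimum is 3.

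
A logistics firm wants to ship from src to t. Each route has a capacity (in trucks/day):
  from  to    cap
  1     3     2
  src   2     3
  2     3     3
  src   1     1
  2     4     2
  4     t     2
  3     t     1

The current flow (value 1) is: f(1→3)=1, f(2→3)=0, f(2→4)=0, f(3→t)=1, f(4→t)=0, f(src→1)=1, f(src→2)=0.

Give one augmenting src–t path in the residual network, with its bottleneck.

src→2→4→t, bottleneck 2

Residual along src→2→4→t: src→2: 3, 2→4: 2, 4→t: 2.
Bottleneck = min = 2.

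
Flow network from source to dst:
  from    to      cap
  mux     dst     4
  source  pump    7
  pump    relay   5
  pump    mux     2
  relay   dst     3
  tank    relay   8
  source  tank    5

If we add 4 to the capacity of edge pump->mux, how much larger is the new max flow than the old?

Original max flow = 5.
After raising cap(pump->mux), augmenting paths through that edge carry 2 more units.
New max flow = 7. Increase = 2.

2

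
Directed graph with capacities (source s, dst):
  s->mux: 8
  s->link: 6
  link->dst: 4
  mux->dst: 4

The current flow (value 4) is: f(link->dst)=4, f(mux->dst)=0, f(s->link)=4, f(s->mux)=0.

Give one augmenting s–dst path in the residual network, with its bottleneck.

s->mux->dst, bottleneck 4

Residual along s->mux->dst: s->mux: 8, mux->dst: 4.
Bottleneck = min = 4.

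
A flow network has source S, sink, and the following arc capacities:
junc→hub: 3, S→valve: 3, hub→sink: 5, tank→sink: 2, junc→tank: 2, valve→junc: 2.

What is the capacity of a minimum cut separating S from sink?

2

Max flow = 2 (via 1 augmenting path).
In the residual at optimum, the set reachable from S is {S, valve}.
Cut edges: valve→junc (cap 2). Sum = 2.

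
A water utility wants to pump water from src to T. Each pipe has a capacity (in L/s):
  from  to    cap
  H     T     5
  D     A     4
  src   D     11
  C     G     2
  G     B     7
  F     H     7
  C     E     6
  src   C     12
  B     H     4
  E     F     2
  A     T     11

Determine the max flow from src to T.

8

Augment src→D→A→T: bottleneck 4. Total 4.
Augment src→C→E→F→H→T: bottleneck 2. Total 6.
Augment src→C→G→B→H→T: bottleneck 2. Total 8.
No augmenting path remains in the residual graph.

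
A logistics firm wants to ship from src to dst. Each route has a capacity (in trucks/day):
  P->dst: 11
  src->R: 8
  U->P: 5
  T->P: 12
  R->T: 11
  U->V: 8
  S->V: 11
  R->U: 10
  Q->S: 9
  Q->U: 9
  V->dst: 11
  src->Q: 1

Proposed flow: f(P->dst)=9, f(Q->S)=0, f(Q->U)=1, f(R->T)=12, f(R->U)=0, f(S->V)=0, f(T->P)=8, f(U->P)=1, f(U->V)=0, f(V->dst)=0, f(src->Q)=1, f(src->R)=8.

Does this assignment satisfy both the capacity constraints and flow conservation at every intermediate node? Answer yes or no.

Capacity violated on R->T: flow 12 > capacity 11.

No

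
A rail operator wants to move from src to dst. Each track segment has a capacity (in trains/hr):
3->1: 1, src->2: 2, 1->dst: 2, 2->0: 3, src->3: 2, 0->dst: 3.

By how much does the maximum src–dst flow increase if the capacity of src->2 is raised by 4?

Original max flow = 3.
After raising cap(src->2), augmenting paths through that edge carry 1 more unit.
New max flow = 4. Increase = 1.

1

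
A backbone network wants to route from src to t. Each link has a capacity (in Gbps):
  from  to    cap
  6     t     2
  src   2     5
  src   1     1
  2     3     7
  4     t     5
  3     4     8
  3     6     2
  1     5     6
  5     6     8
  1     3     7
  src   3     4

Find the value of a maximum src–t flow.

Augment src→3→4→t: bottleneck 4. Total 4.
Augment src→1→3→4→t: bottleneck 1. Total 5.
Augment src→2→3→6→t: bottleneck 2. Total 7.
No augmenting path remains in the residual graph.

7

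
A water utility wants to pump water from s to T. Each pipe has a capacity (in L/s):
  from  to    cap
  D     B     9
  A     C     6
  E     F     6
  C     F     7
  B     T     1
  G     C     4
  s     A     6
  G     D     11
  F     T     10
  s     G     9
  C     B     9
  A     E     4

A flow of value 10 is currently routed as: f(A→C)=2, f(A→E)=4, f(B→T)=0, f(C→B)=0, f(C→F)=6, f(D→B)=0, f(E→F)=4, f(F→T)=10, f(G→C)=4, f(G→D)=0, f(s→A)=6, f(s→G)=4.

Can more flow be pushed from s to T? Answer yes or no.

Residual path s→G→D→B→T has bottleneck 1 > 0.
Pushing 1 along it raises the flow to 11, so the given flow is not maximum.

Yes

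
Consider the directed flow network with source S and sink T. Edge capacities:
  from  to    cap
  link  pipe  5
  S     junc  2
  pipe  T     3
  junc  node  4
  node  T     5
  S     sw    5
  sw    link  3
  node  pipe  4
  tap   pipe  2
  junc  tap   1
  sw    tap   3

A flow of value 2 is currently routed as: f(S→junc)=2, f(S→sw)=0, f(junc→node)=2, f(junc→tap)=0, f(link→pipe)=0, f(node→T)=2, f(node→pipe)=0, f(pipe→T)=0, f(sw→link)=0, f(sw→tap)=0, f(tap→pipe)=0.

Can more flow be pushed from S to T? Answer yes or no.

Yes

Residual path S→sw→tap→pipe→T has bottleneck 2 > 0.
Pushing 2 along it raises the flow to 4, so the given flow is not maximum.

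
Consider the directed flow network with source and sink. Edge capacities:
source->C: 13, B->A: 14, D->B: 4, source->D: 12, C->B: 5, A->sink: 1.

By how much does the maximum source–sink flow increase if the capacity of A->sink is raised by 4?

4

Original max flow = 1.
After raising cap(A->sink), augmenting paths through that edge carry 4 more units.
New max flow = 5. Increase = 4.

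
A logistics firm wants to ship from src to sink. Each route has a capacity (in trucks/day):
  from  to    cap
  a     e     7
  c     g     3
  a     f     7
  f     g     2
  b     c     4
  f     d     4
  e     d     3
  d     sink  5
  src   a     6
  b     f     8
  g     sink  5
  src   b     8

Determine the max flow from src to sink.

10

Augment src->a->e->d->sink: bottleneck 3. Total 3.
Augment src->a->f->d->sink: bottleneck 2. Total 5.
Augment src->a->f->g->sink: bottleneck 1. Total 6.
Augment src->b->f->g->sink: bottleneck 1. Total 7.
Augment src->b->c->g->sink: bottleneck 3. Total 10.
No augmenting path remains in the residual graph.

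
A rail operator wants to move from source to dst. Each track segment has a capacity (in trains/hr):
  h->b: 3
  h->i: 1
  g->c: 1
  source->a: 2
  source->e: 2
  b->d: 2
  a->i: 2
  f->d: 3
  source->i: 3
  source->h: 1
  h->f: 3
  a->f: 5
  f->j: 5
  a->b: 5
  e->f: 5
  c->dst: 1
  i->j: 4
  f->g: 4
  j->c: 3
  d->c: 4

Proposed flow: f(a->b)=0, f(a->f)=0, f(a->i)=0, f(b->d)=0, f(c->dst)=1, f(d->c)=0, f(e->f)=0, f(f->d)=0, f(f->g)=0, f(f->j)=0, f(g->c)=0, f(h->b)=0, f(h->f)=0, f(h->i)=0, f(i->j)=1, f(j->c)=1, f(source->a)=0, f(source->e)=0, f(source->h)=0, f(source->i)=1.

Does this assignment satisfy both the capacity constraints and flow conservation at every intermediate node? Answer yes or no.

Every edge has 0 ≤ f(e) ≤ cap(e).
At each intermediate node, inflow equals outflow.

Yes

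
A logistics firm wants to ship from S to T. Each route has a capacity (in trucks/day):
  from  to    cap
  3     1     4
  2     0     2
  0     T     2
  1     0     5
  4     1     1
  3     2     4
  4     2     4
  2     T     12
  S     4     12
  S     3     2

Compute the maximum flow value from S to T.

7

Augment S→3→2→T: bottleneck 2. Total 2.
Augment S→4→2→T: bottleneck 4. Total 6.
Augment S→4→1→0→T: bottleneck 1. Total 7.
No augmenting path remains in the residual graph.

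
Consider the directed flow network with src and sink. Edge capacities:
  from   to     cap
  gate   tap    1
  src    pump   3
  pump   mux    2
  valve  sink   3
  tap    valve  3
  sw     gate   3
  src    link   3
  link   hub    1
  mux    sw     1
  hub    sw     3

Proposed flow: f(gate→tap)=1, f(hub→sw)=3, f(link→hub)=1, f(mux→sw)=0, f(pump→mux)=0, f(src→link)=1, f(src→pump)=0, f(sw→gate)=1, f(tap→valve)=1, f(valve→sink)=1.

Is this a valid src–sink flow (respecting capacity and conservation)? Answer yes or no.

Conservation fails at hub: inflow 1 ≠ outflow 3.

No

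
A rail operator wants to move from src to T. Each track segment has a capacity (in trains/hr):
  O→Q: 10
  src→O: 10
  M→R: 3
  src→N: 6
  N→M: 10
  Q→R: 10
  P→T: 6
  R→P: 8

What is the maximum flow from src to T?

6

Augment src→N→M→R→P→T: bottleneck 3. Total 3.
Augment src→O→Q→R→P→T: bottleneck 3. Total 6.
No augmenting path remains in the residual graph.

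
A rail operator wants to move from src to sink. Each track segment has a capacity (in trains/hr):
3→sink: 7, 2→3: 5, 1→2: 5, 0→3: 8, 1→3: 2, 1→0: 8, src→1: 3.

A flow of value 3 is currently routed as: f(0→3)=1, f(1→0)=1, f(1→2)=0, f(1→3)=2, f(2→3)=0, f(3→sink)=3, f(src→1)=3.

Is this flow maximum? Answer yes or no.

Yes

Residual reachable from src: {src}; sink is not reachable.
Saturated cut: src→1 with total capacity 3 = current flow value. Flow is maximum.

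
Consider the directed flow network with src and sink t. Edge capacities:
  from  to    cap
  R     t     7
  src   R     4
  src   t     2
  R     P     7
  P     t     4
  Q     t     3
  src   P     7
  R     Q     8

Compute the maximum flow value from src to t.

10

Augment src->t: bottleneck 2. Total 2.
Augment src->R->t: bottleneck 4. Total 6.
Augment src->P->t: bottleneck 4. Total 10.
No augmenting path remains in the residual graph.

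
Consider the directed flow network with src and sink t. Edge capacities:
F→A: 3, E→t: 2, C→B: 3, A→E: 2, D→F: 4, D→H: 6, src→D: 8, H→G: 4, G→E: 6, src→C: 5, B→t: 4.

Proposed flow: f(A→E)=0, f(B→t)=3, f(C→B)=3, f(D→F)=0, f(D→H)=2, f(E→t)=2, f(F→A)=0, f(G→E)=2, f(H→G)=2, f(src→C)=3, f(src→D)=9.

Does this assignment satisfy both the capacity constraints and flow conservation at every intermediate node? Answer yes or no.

Capacity violated on src→D: flow 9 > capacity 8.

No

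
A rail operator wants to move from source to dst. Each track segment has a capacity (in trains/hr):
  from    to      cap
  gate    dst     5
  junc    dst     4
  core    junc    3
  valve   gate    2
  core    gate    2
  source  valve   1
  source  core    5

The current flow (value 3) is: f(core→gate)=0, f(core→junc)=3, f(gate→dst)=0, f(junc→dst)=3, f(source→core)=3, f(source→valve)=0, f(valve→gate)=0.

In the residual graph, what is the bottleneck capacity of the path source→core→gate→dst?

Residual capacities along the path: source→core: 2, core→gate: 2, gate→dst: 5.
Minimum is 2.

2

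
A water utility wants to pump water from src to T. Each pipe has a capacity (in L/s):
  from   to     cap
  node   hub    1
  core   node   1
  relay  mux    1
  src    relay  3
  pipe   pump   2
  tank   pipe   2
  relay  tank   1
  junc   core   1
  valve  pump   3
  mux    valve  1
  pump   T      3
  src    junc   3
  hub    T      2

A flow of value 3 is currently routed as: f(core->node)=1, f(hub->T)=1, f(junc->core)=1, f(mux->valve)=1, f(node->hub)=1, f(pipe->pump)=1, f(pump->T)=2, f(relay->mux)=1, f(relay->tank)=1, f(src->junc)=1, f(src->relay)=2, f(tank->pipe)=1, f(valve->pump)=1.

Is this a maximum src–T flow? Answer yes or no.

Yes

Residual reachable from src: {junc, relay, src}; T is not reachable.
Saturated cut: relay->mux, relay->tank, junc->core with total capacity 3 = current flow value. Flow is maximum.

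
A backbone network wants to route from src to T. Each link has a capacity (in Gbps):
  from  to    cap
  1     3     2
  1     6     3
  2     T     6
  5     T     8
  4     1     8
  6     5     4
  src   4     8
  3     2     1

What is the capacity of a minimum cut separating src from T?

4

Max flow = 4 (via 2 augmenting paths).
In the residual at optimum, the set reachable from src is {1, 3, 4, src}.
Cut edges: 3→2 (cap 1), 1→6 (cap 3). Sum = 4.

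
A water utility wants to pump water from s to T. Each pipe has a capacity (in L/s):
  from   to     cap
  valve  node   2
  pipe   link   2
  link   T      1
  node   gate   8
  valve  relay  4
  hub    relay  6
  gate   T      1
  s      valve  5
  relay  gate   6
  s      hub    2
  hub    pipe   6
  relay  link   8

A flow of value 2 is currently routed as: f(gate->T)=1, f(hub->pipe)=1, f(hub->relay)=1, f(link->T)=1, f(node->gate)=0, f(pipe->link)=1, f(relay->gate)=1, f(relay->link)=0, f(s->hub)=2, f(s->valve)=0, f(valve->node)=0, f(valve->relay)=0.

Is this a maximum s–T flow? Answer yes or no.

Residual reachable from s: {gate, hub, link, node, pipe, relay, s, valve}; T is not reachable.
Saturated cut: link->T, gate->T with total capacity 2 = current flow value. Flow is maximum.

Yes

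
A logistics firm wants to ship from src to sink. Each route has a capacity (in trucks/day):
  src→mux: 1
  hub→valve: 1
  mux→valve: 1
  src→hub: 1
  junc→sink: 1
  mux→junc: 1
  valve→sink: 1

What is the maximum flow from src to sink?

2

Augment src→mux→junc→sink: bottleneck 1. Total 1.
Augment src→hub→valve→sink: bottleneck 1. Total 2.
No augmenting path remains in the residual graph.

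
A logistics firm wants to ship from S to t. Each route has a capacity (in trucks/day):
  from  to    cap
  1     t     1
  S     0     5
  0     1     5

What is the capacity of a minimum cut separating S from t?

Max flow = 1 (via 1 augmenting path).
In the residual at optimum, the set reachable from S is {0, 1, S}.
Cut edges: 1→t (cap 1). Sum = 1.

1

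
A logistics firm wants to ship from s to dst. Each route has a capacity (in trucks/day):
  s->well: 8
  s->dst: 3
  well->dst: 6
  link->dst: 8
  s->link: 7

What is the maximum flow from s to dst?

Augment s->dst: bottleneck 3. Total 3.
Augment s->link->dst: bottleneck 7. Total 10.
Augment s->well->dst: bottleneck 6. Total 16.
No augmenting path remains in the residual graph.

16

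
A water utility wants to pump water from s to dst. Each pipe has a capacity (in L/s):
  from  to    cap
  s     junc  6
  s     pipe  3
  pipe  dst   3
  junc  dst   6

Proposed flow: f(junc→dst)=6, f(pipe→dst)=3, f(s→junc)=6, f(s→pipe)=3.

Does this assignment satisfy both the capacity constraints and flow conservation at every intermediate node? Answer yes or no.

Every edge has 0 ≤ f(e) ≤ cap(e).
At each intermediate node, inflow equals outflow.

Yes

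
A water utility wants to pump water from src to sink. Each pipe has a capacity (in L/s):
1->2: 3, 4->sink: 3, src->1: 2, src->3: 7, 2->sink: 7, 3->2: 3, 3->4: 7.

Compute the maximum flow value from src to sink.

Augment src->3->4->sink: bottleneck 3. Total 3.
Augment src->3->2->sink: bottleneck 3. Total 6.
Augment src->1->2->sink: bottleneck 2. Total 8.
No augmenting path remains in the residual graph.

8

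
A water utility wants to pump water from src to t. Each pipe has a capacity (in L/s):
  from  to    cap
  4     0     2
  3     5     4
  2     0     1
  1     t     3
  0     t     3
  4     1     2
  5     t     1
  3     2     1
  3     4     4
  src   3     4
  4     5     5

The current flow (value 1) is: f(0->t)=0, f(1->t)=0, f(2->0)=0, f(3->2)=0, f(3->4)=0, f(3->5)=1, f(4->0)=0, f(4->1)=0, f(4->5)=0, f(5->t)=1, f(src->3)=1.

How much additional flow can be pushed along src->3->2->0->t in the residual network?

Residual capacities along the path: src->3: 3, 3->2: 1, 2->0: 1, 0->t: 3.
Minimum is 1.

1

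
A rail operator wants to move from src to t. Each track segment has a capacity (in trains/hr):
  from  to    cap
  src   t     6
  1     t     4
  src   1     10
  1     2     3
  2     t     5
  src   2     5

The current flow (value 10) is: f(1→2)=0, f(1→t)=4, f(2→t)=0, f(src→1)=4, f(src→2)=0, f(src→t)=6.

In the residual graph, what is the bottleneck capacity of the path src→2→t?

5

Residual capacities along the path: src→2: 5, 2→t: 5.
Minimum is 5.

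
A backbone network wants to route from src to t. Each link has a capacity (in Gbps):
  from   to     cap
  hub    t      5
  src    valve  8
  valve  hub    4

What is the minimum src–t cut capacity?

Max flow = 4 (via 1 augmenting path).
In the residual at optimum, the set reachable from src is {src, valve}.
Cut edges: valve->hub (cap 4). Sum = 4.

4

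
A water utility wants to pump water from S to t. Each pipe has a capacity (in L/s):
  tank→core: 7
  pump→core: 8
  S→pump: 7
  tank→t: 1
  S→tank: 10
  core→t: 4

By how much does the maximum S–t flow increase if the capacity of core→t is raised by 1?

Original max flow = 5.
After raising cap(core→t), augmenting paths through that edge carry 1 more unit.
New max flow = 6. Increase = 1.

1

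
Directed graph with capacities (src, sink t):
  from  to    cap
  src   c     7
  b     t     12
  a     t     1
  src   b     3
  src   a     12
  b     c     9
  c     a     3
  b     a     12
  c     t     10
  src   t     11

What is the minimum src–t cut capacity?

Max flow = 22 (via 4 augmenting paths).
In the residual at optimum, the set reachable from src is {a, src}.
Cut edges: src→b (cap 3), src→c (cap 7), src→t (cap 11), a→t (cap 1). Sum = 22.

22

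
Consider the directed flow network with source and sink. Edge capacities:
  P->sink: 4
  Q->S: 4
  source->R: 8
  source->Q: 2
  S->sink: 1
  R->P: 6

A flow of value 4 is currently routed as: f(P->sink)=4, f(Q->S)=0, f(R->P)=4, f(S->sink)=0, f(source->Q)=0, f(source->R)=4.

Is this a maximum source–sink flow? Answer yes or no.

No

Residual path source->Q->S->sink has bottleneck 1 > 0.
Pushing 1 along it raises the flow to 5, so the given flow is not maximum.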